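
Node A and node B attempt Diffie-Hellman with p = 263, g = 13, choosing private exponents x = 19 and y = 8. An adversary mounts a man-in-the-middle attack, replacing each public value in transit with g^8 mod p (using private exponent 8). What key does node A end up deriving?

124

Node A receives an adversary's public value M = 13^8 mod 263 instead of the honest one.
13^1 ≡ 13 (mod 263)
13^2 = (13^1)^2 ≡ 13^2 = 169 ≡ 169 (mod 263)
13^4 = (13^2)^2 ≡ 169^2 = 28561 ≡ 157 (mod 263)
13^8 = (13^4)^2 ≡ 157^2 = 24649 ≡ 190 (mod 263)
So M = 190. Node A computes K = M^19 mod 263.
190^1 ≡ 190 (mod 263)
190^2 = (190^1)^2 ≡ 190^2 = 36100 ≡ 69 (mod 263)
190^4 = (190^2)^2 ≡ 69^2 = 4761 ≡ 27 (mod 263)
190^8 = (190^4)^2 ≡ 27^2 = 729 ≡ 203 (mod 263)
190^16 = (190^8)^2 ≡ 203^2 = 41209 ≡ 181 (mod 263)
190^19 = 190^16 · 190^2 · 190^1 ≡ 181 · 69 · 190 ≡ 124 (mod 263).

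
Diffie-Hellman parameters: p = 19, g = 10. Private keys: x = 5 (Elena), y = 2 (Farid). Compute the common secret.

Elena sends A = g^x mod p = 10^5 mod 19.
10^1 ≡ 10 (mod 19)
10^2 = (10^1)^2 ≡ 10^2 = 100 ≡ 5 (mod 19)
10^4 = (10^2)^2 ≡ 5^2 = 25 ≡ 6 (mod 19)
10^5 = 10^4 · 10^1 ≡ 6 · 10 ≡ 3 (mod 19).
So A = 3. Farid then computes K = A^y mod p = 3^2 mod 19.
3^1 ≡ 3 (mod 19)
3^2 = (3^1)^2 ≡ 3^2 = 9 ≡ 9 (mod 19)

9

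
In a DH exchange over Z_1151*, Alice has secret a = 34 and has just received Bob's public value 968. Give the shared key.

946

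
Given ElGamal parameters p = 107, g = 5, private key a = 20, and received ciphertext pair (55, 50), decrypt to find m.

66

Shared mask s = c₁^a mod p = 55^20 mod 107.
55^1 ≡ 55 (mod 107)
55^2 = (55^1)^2 ≡ 55^2 = 3025 ≡ 29 (mod 107)
55^4 = (55^2)^2 ≡ 29^2 = 841 ≡ 92 (mod 107)
55^8 = (55^4)^2 ≡ 92^2 = 8464 ≡ 11 (mod 107)
55^16 = (55^8)^2 ≡ 11^2 = 121 ≡ 14 (mod 107)
55^20 = 55^16 · 55^4 ≡ 14 · 92 ≡ 4 (mod 107).
So s = 4; s⁻¹ ≡ 27 (mod 107).
m = c₂ · s⁻¹ mod 107 = 50 · 27 mod 107 = 66.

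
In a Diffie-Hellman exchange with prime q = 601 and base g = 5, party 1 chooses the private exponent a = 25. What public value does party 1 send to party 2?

Public value = 5^25 mod 601.
5^1 ≡ 5 (mod 601)
5^2 = (5^1)^2 ≡ 5^2 = 25 ≡ 25 (mod 601)
5^4 = (5^2)^2 ≡ 25^2 = 625 ≡ 24 (mod 601)
5^8 = (5^4)^2 ≡ 24^2 = 576 ≡ 576 (mod 601)
5^16 = (5^8)^2 ≡ 576^2 = 331776 ≡ 24 (mod 601)
5^25 = 5^16 · 5^8 · 5^1 ≡ 24 · 576 · 5 ≡ 5 (mod 601).

5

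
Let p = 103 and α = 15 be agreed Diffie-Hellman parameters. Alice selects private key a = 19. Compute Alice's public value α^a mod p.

Public value = 15^19 mod 103.
15^1 ≡ 15 (mod 103)
15^2 = (15^1)^2 ≡ 15^2 = 225 ≡ 19 (mod 103)
15^4 = (15^2)^2 ≡ 19^2 = 361 ≡ 52 (mod 103)
15^8 = (15^4)^2 ≡ 52^2 = 2704 ≡ 26 (mod 103)
15^16 = (15^8)^2 ≡ 26^2 = 676 ≡ 58 (mod 103)
15^19 = 15^16 · 15^2 · 15^1 ≡ 58 · 19 · 15 ≡ 50 (mod 103).

50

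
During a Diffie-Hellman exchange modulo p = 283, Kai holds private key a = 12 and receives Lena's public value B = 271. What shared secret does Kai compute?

Shared key K = 271^12 mod 283.
271^1 ≡ 271 (mod 283)
271^2 = (271^1)^2 ≡ 271^2 = 73441 ≡ 144 (mod 283)
271^4 = (271^2)^2 ≡ 144^2 = 20736 ≡ 77 (mod 283)
271^8 = (271^4)^2 ≡ 77^2 = 5929 ≡ 269 (mod 283)
271^12 = 271^8 · 271^4 ≡ 269 · 77 ≡ 54 (mod 283).

54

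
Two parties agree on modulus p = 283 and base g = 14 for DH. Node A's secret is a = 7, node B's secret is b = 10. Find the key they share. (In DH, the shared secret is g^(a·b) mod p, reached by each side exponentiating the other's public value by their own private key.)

Node B sends B = g^b mod p = 14^10 mod 283.
14^1 ≡ 14 (mod 283)
14^2 = (14^1)^2 ≡ 14^2 = 196 ≡ 196 (mod 283)
14^4 = (14^2)^2 ≡ 196^2 = 38416 ≡ 211 (mod 283)
14^8 = (14^4)^2 ≡ 211^2 = 44521 ≡ 90 (mod 283)
14^10 = 14^8 · 14^2 ≡ 90 · 196 ≡ 94 (mod 283).
So B = 94. Node A then computes K = B^a mod p = 94^7 mod 283.
94^1 ≡ 94 (mod 283)
94^2 = (94^1)^2 ≡ 94^2 = 8836 ≡ 63 (mod 283)
94^4 = (94^2)^2 ≡ 63^2 = 3969 ≡ 7 (mod 283)
94^7 = 94^4 · 94^2 · 94^1 ≡ 7 · 63 · 94 ≡ 136 (mod 283).

136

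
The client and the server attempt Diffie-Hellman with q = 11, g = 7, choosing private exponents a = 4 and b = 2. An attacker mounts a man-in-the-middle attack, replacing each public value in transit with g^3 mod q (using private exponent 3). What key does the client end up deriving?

The client receives an attacker's public value M = 7^3 mod 11 instead of the honest one.
7^1 ≡ 7 (mod 11)
7^2 = (7^1)^2 ≡ 7^2 = 49 ≡ 5 (mod 11)
7^3 = 7^2 · 7^1 ≡ 5 · 7 ≡ 2 (mod 11).
So M = 2. The client computes K = M^4 mod 11.
2^1 ≡ 2 (mod 11)
2^2 = (2^1)^2 ≡ 2^2 = 4 ≡ 4 (mod 11)
2^4 = (2^2)^2 ≡ 4^2 = 16 ≡ 5 (mod 11)

5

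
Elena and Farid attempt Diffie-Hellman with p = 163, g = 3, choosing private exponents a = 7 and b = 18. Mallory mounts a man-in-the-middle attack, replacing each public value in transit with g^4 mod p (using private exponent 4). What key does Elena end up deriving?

14

Elena receives Mallory's public value M = 3^4 mod 163 instead of the honest one.
3^1 ≡ 3 (mod 163)
3^2 = (3^1)^2 ≡ 3^2 = 9 ≡ 9 (mod 163)
3^4 = (3^2)^2 ≡ 9^2 = 81 ≡ 81 (mod 163)
So M = 81. Elena computes K = M^7 mod 163.
81^1 ≡ 81 (mod 163)
81^2 = (81^1)^2 ≡ 81^2 = 6561 ≡ 41 (mod 163)
81^4 = (81^2)^2 ≡ 41^2 = 1681 ≡ 51 (mod 163)
81^7 = 81^4 · 81^2 · 81^1 ≡ 51 · 41 · 81 ≡ 14 (mod 163).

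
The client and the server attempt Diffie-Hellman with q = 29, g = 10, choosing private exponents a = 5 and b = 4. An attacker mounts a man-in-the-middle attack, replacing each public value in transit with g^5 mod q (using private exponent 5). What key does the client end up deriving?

27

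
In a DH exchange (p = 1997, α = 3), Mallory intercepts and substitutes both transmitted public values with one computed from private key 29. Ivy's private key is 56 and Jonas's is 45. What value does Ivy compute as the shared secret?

1274

Ivy receives Mallory's public value M = 3^29 mod 1997 instead of the honest one.
3^1 ≡ 3 (mod 1997)
3^2 = (3^1)^2 ≡ 3^2 = 9 ≡ 9 (mod 1997)
3^4 = (3^2)^2 ≡ 9^2 = 81 ≡ 81 (mod 1997)
3^8 = (3^4)^2 ≡ 81^2 = 6561 ≡ 570 (mod 1997)
3^16 = (3^8)^2 ≡ 570^2 = 324900 ≡ 1386 (mod 1997)
3^29 = 3^16 · 3^8 · 3^4 · 3^1 ≡ 1386 · 570 · 81 · 3 ≡ 1253 (mod 1997).
So M = 1253. Ivy computes K = M^56 mod 1997.
1253^1 ≡ 1253 (mod 1997)
1253^2 = (1253^1)^2 ≡ 1253^2 = 1570009 ≡ 367 (mod 1997)
1253^4 = (1253^2)^2 ≡ 367^2 = 134689 ≡ 890 (mod 1997)
1253^8 = (1253^4)^2 ≡ 890^2 = 792100 ≡ 1288 (mod 1997)
1253^16 = (1253^8)^2 ≡ 1288^2 = 1658944 ≡ 1434 (mod 1997)
1253^32 = (1253^16)^2 ≡ 1434^2 = 2056356 ≡ 1443 (mod 1997)
1253^56 = 1253^32 · 1253^16 · 1253^8 ≡ 1443 · 1434 · 1288 ≡ 1274 (mod 1997).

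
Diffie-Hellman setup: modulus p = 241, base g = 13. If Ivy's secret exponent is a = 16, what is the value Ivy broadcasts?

Public value = 13^16 (mod 241).
13^1 ≡ 13 (mod 241)
13^2 = (13^1)^2 ≡ 13^2 = 169 ≡ 169 (mod 241)
13^4 = (13^2)^2 ≡ 169^2 = 28561 ≡ 123 (mod 241)
13^8 = (13^4)^2 ≡ 123^2 = 15129 ≡ 187 (mod 241)
13^16 = (13^8)^2 ≡ 187^2 = 34969 ≡ 24 (mod 241)

24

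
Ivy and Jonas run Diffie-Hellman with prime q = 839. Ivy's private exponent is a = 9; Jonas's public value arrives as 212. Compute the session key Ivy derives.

548

Shared key K = 212^9 mod 839.
212^1 ≡ 212 (mod 839)
212^2 = (212^1)^2 ≡ 212^2 = 44944 ≡ 477 (mod 839)
212^4 = (212^2)^2 ≡ 477^2 = 227529 ≡ 160 (mod 839)
212^8 = (212^4)^2 ≡ 160^2 = 25600 ≡ 430 (mod 839)
212^9 = 212^8 · 212^1 ≡ 430 · 212 ≡ 548 (mod 839).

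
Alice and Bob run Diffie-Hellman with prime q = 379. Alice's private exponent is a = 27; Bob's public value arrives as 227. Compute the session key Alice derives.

Shared key K = 227^27 mod 379.
227^1 ≡ 227 (mod 379)
227^2 = (227^1)^2 ≡ 227^2 = 51529 ≡ 364 (mod 379)
227^4 = (227^2)^2 ≡ 364^2 = 132496 ≡ 225 (mod 379)
227^8 = (227^4)^2 ≡ 225^2 = 50625 ≡ 218 (mod 379)
227^16 = (227^8)^2 ≡ 218^2 = 47524 ≡ 149 (mod 379)
227^27 = 227^16 · 227^8 · 227^2 · 227^1 ≡ 149 · 218 · 364 · 227 ≡ 86 (mod 379).

86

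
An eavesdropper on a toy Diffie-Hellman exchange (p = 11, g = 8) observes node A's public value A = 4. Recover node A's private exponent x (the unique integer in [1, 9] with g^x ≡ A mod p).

4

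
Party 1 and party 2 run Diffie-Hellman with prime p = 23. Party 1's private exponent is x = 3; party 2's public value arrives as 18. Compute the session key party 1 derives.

Shared key K = 18^3 mod 23.
18^1 ≡ 18 (mod 23)
18^2 = (18^1)^2 ≡ 18^2 = 324 ≡ 2 (mod 23)
18^3 = 18^2 · 18^1 ≡ 2 · 18 ≡ 13 (mod 23).

13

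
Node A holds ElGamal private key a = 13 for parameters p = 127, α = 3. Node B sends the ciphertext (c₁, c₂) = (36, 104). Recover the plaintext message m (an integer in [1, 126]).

98

Shared mask s = c₁^a mod p = 36^13 mod 127.
36^1 ≡ 36 (mod 127)
36^2 = (36^1)^2 ≡ 36^2 = 1296 ≡ 26 (mod 127)
36^4 = (36^2)^2 ≡ 26^2 = 676 ≡ 41 (mod 127)
36^8 = (36^4)^2 ≡ 41^2 = 1681 ≡ 30 (mod 127)
36^13 = 36^8 · 36^4 · 36^1 ≡ 30 · 41 · 36 ≡ 84 (mod 127).
So s = 84; s⁻¹ ≡ 62 (mod 127).
m = c₂ · s⁻¹ mod 127 = 104 · 62 mod 127 = 98.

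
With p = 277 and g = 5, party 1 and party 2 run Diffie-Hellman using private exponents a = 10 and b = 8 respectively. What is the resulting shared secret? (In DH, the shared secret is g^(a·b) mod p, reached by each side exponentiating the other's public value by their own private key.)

Party 1 sends A = g^a mod p = 5^10 mod 277.
5^1 ≡ 5 (mod 277)
5^2 = (5^1)^2 ≡ 5^2 = 25 ≡ 25 (mod 277)
5^4 = (5^2)^2 ≡ 25^2 = 625 ≡ 71 (mod 277)
5^8 = (5^4)^2 ≡ 71^2 = 5041 ≡ 55 (mod 277)
5^10 = 5^8 · 5^2 ≡ 55 · 25 ≡ 267 (mod 277).
So A = 267. Party 2 then computes K = A^b mod p = 267^8 mod 277.
267^1 ≡ 267 (mod 277)
267^2 = (267^1)^2 ≡ 267^2 = 71289 ≡ 100 (mod 277)
267^4 = (267^2)^2 ≡ 100^2 = 10000 ≡ 28 (mod 277)
267^8 = (267^4)^2 ≡ 28^2 = 784 ≡ 230 (mod 277)

230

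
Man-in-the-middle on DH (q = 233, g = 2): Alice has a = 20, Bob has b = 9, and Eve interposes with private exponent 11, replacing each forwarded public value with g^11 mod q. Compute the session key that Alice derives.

126

Alice receives Eve's public value M = 2^11 mod 233 instead of the honest one.
2^1 ≡ 2 (mod 233)
2^2 = (2^1)^2 ≡ 2^2 = 4 ≡ 4 (mod 233)
2^4 = (2^2)^2 ≡ 4^2 = 16 ≡ 16 (mod 233)
2^8 = (2^4)^2 ≡ 16^2 = 256 ≡ 23 (mod 233)
2^11 = 2^8 · 2^2 · 2^1 ≡ 23 · 4 · 2 ≡ 184 (mod 233).
So M = 184. Alice computes K = M^20 mod 233.
184^1 ≡ 184 (mod 233)
184^2 = (184^1)^2 ≡ 184^2 = 33856 ≡ 71 (mod 233)
184^4 = (184^2)^2 ≡ 71^2 = 5041 ≡ 148 (mod 233)
184^8 = (184^4)^2 ≡ 148^2 = 21904 ≡ 2 (mod 233)
184^16 = (184^8)^2 ≡ 2^2 = 4 ≡ 4 (mod 233)
184^20 = 184^16 · 184^4 ≡ 4 · 148 ≡ 126 (mod 233).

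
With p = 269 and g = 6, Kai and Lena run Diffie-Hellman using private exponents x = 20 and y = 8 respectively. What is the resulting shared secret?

99

Kai sends A = g^x mod p = 6^20 mod 269.
6^1 ≡ 6 (mod 269)
6^2 = (6^1)^2 ≡ 6^2 = 36 ≡ 36 (mod 269)
6^4 = (6^2)^2 ≡ 36^2 = 1296 ≡ 220 (mod 269)
6^8 = (6^4)^2 ≡ 220^2 = 48400 ≡ 249 (mod 269)
6^16 = (6^8)^2 ≡ 249^2 = 62001 ≡ 131 (mod 269)
6^20 = 6^16 · 6^4 ≡ 131 · 220 ≡ 37 (mod 269).
So A = 37. Lena then computes K = A^y mod p = 37^8 mod 269.
37^1 ≡ 37 (mod 269)
37^2 = (37^1)^2 ≡ 37^2 = 1369 ≡ 24 (mod 269)
37^4 = (37^2)^2 ≡ 24^2 = 576 ≡ 38 (mod 269)
37^8 = (37^4)^2 ≡ 38^2 = 1444 ≡ 99 (mod 269)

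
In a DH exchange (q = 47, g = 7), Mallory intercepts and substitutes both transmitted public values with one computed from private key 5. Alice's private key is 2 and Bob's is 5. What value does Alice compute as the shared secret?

Alice receives Mallory's public value M = 7^5 mod 47 instead of the honest one.
7^1 ≡ 7 (mod 47)
7^2 = (7^1)^2 ≡ 7^2 = 49 ≡ 2 (mod 47)
7^4 = (7^2)^2 ≡ 2^2 = 4 ≡ 4 (mod 47)
7^5 = 7^4 · 7^1 ≡ 4 · 7 ≡ 28 (mod 47).
So M = 28. Alice computes K = M^2 mod 47.
28^1 ≡ 28 (mod 47)
28^2 = (28^1)^2 ≡ 28^2 = 784 ≡ 32 (mod 47)

32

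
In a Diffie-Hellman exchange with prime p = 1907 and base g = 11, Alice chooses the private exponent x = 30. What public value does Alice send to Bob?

1199

Public value = 11^30 mod 1907.
11^1 ≡ 11 (mod 1907)
11^2 = (11^1)^2 ≡ 11^2 = 121 ≡ 121 (mod 1907)
11^4 = (11^2)^2 ≡ 121^2 = 14641 ≡ 1292 (mod 1907)
11^8 = (11^4)^2 ≡ 1292^2 = 1669264 ≡ 639 (mod 1907)
11^16 = (11^8)^2 ≡ 639^2 = 408321 ≡ 223 (mod 1907)
11^30 = 11^16 · 11^8 · 11^4 · 11^2 ≡ 223 · 639 · 1292 · 121 ≡ 1199 (mod 1907).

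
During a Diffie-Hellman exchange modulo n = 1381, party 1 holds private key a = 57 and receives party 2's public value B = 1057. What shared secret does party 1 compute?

941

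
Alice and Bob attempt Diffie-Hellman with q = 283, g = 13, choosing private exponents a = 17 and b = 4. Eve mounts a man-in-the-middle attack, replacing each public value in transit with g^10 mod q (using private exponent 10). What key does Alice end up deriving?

252

Alice receives Eve's public value M = 13^10 mod 283 instead of the honest one.
13^1 ≡ 13 (mod 283)
13^2 = (13^1)^2 ≡ 13^2 = 169 ≡ 169 (mod 283)
13^4 = (13^2)^2 ≡ 169^2 = 28561 ≡ 261 (mod 283)
13^8 = (13^4)^2 ≡ 261^2 = 68121 ≡ 201 (mod 283)
13^10 = 13^8 · 13^2 ≡ 201 · 169 ≡ 9 (mod 283).
So M = 9. Alice computes K = M^17 mod 283.
9^1 ≡ 9 (mod 283)
9^2 = (9^1)^2 ≡ 9^2 = 81 ≡ 81 (mod 283)
9^4 = (9^2)^2 ≡ 81^2 = 6561 ≡ 52 (mod 283)
9^8 = (9^4)^2 ≡ 52^2 = 2704 ≡ 157 (mod 283)
9^16 = (9^8)^2 ≡ 157^2 = 24649 ≡ 28 (mod 283)
9^17 = 9^16 · 9^1 ≡ 28 · 9 ≡ 252 (mod 283).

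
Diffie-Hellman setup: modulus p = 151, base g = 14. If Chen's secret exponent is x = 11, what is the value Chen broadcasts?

133

Public value = 14^11 mod 151.
14^1 ≡ 14 (mod 151)
14^2 = (14^1)^2 ≡ 14^2 = 196 ≡ 45 (mod 151)
14^4 = (14^2)^2 ≡ 45^2 = 2025 ≡ 62 (mod 151)
14^8 = (14^4)^2 ≡ 62^2 = 3844 ≡ 69 (mod 151)
14^11 = 14^8 · 14^2 · 14^1 ≡ 69 · 45 · 14 ≡ 133 (mod 151).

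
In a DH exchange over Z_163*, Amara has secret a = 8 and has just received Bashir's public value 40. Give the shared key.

Shared key K = 40^8 mod 163.
40^1 ≡ 40 (mod 163)
40^2 = (40^1)^2 ≡ 40^2 = 1600 ≡ 133 (mod 163)
40^4 = (40^2)^2 ≡ 133^2 = 17689 ≡ 85 (mod 163)
40^8 = (40^4)^2 ≡ 85^2 = 7225 ≡ 53 (mod 163)

53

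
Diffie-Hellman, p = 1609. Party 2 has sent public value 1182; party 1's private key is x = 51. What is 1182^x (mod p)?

143

Shared key K = 1182^51 mod 1609.
1182^1 ≡ 1182 (mod 1609)
1182^2 = (1182^1)^2 ≡ 1182^2 = 1397124 ≡ 512 (mod 1609)
1182^4 = (1182^2)^2 ≡ 512^2 = 262144 ≡ 1486 (mod 1609)
1182^8 = (1182^4)^2 ≡ 1486^2 = 2208196 ≡ 648 (mod 1609)
1182^16 = (1182^8)^2 ≡ 648^2 = 419904 ≡ 1564 (mod 1609)
1182^32 = (1182^16)^2 ≡ 1564^2 = 2446096 ≡ 416 (mod 1609)
1182^51 = 1182^32 · 1182^16 · 1182^2 · 1182^1 ≡ 416 · 1564 · 512 · 1182 ≡ 143 (mod 1609).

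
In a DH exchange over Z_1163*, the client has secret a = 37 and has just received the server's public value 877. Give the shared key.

200

Shared key K = 877^37 mod 1163.
877^1 ≡ 877 (mod 1163)
877^2 = (877^1)^2 ≡ 877^2 = 769129 ≡ 386 (mod 1163)
877^4 = (877^2)^2 ≡ 386^2 = 148996 ≡ 132 (mod 1163)
877^8 = (877^4)^2 ≡ 132^2 = 17424 ≡ 1142 (mod 1163)
877^16 = (877^8)^2 ≡ 1142^2 = 1304164 ≡ 441 (mod 1163)
877^32 = (877^16)^2 ≡ 441^2 = 194481 ≡ 260 (mod 1163)
877^37 = 877^32 · 877^4 · 877^1 ≡ 260 · 132 · 877 ≡ 200 (mod 1163).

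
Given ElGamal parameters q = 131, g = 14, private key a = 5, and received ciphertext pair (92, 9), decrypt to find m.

Shared mask s = c₁^a mod q = 92^5 mod 131.
92^1 ≡ 92 (mod 131)
92^2 = (92^1)^2 ≡ 92^2 = 8464 ≡ 80 (mod 131)
92^4 = (92^2)^2 ≡ 80^2 = 6400 ≡ 112 (mod 131)
92^5 = 92^4 · 92^1 ≡ 112 · 92 ≡ 86 (mod 131).
So s = 86; s⁻¹ ≡ 32 (mod 131).
m = c₂ · s⁻¹ mod 131 = 9 · 32 mod 131 = 26.

26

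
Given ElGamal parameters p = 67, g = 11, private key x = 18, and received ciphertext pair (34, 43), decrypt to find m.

Shared mask s = c₁^x mod p = 34^18 mod 67.
34^1 ≡ 34 (mod 67)
34^2 = (34^1)^2 ≡ 34^2 = 1156 ≡ 17 (mod 67)
34^4 = (34^2)^2 ≡ 17^2 = 289 ≡ 21 (mod 67)
34^8 = (34^4)^2 ≡ 21^2 = 441 ≡ 39 (mod 67)
34^16 = (34^8)^2 ≡ 39^2 = 1521 ≡ 47 (mod 67)
34^18 = 34^16 · 34^2 ≡ 47 · 17 ≡ 62 (mod 67).
So s = 62; s⁻¹ ≡ 40 (mod 67).
m = c₂ · s⁻¹ mod 67 = 43 · 40 mod 67 = 45.

45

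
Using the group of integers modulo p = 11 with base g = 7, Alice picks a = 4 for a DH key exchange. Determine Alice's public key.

3

Public value = 7^4 mod 11.
7^1 ≡ 7 (mod 11)
7^2 = (7^1)^2 ≡ 7^2 = 49 ≡ 5 (mod 11)
7^4 = (7^2)^2 ≡ 5^2 = 25 ≡ 3 (mod 11)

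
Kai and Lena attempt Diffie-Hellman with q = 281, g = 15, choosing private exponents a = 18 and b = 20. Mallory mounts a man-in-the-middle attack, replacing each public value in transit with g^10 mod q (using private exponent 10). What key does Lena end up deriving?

Lena receives Mallory's public value M = 15^10 mod 281 instead of the honest one.
15^1 ≡ 15 (mod 281)
15^2 = (15^1)^2 ≡ 15^2 = 225 ≡ 225 (mod 281)
15^4 = (15^2)^2 ≡ 225^2 = 50625 ≡ 45 (mod 281)
15^8 = (15^4)^2 ≡ 45^2 = 2025 ≡ 58 (mod 281)
15^10 = 15^8 · 15^2 ≡ 58 · 225 ≡ 124 (mod 281).
So M = 124. Lena computes K = M^20 mod 281.
124^1 ≡ 124 (mod 281)
124^2 = (124^1)^2 ≡ 124^2 = 15376 ≡ 202 (mod 281)
124^4 = (124^2)^2 ≡ 202^2 = 40804 ≡ 59 (mod 281)
124^8 = (124^4)^2 ≡ 59^2 = 3481 ≡ 109 (mod 281)
124^16 = (124^8)^2 ≡ 109^2 = 11881 ≡ 79 (mod 281)
124^20 = 124^16 · 124^4 ≡ 79 · 59 ≡ 165 (mod 281).

165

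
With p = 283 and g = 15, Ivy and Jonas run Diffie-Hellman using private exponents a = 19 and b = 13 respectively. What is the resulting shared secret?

60

Ivy sends A = g^a mod p = 15^19 mod 283.
15^1 ≡ 15 (mod 283)
15^2 = (15^1)^2 ≡ 15^2 = 225 ≡ 225 (mod 283)
15^4 = (15^2)^2 ≡ 225^2 = 50625 ≡ 251 (mod 283)
15^8 = (15^4)^2 ≡ 251^2 = 63001 ≡ 175 (mod 283)
15^16 = (15^8)^2 ≡ 175^2 = 30625 ≡ 61 (mod 283)
15^19 = 15^16 · 15^2 · 15^1 ≡ 61 · 225 · 15 ≡ 134 (mod 283).
So A = 134. Jonas then computes K = A^b mod p = 134^13 mod 283.
134^1 ≡ 134 (mod 283)
134^2 = (134^1)^2 ≡ 134^2 = 17956 ≡ 127 (mod 283)
134^4 = (134^2)^2 ≡ 127^2 = 16129 ≡ 281 (mod 283)
134^8 = (134^4)^2 ≡ 281^2 = 78961 ≡ 4 (mod 283)
134^13 = 134^8 · 134^4 · 134^1 ≡ 4 · 281 · 134 ≡ 60 (mod 283).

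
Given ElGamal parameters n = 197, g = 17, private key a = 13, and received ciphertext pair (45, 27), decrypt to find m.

36

Shared mask s = c₁^a mod n = 45^13 mod 197.
45^1 ≡ 45 (mod 197)
45^2 = (45^1)^2 ≡ 45^2 = 2025 ≡ 55 (mod 197)
45^4 = (45^2)^2 ≡ 55^2 = 3025 ≡ 70 (mod 197)
45^8 = (45^4)^2 ≡ 70^2 = 4900 ≡ 172 (mod 197)
45^13 = 45^8 · 45^4 · 45^1 ≡ 172 · 70 · 45 ≡ 50 (mod 197).
So s = 50; s⁻¹ ≡ 67 (mod 197).
m = c₂ · s⁻¹ mod 197 = 27 · 67 mod 197 = 36.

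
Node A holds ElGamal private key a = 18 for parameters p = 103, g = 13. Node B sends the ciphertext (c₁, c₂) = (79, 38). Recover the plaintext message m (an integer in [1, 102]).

Shared mask s = c₁^a mod p = 79^18 mod 103.
79^1 ≡ 79 (mod 103)
79^2 = (79^1)^2 ≡ 79^2 = 6241 ≡ 61 (mod 103)
79^4 = (79^2)^2 ≡ 61^2 = 3721 ≡ 13 (mod 103)
79^8 = (79^4)^2 ≡ 13^2 = 169 ≡ 66 (mod 103)
79^16 = (79^8)^2 ≡ 66^2 = 4356 ≡ 30 (mod 103)
79^18 = 79^16 · 79^2 ≡ 30 · 61 ≡ 79 (mod 103).
So s = 79; s⁻¹ ≡ 30 (mod 103).
m = c₂ · s⁻¹ mod 103 = 38 · 30 mod 103 = 7.

7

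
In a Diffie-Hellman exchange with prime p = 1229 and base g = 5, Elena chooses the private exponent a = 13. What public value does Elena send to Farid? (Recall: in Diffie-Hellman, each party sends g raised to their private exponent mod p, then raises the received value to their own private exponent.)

Public value = 5^13 (mod 1229).
5^1 ≡ 5 (mod 1229)
5^2 = (5^1)^2 ≡ 5^2 = 25 ≡ 25 (mod 1229)
5^4 = (5^2)^2 ≡ 25^2 = 625 ≡ 625 (mod 1229)
5^8 = (5^4)^2 ≡ 625^2 = 390625 ≡ 1032 (mod 1229)
5^13 = 5^8 · 5^4 · 5^1 ≡ 1032 · 625 · 5 ≡ 104 (mod 1229).

104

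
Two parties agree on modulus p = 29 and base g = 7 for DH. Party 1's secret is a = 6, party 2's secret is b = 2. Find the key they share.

16

Party 2 sends B = g^b mod p = 7^2 mod 29.
7^1 ≡ 7 (mod 29)
7^2 = (7^1)^2 ≡ 7^2 = 49 ≡ 20 (mod 29)
So B = 20. Party 1 then computes K = B^a mod p = 20^6 mod 29.
20^1 ≡ 20 (mod 29)
20^2 = (20^1)^2 ≡ 20^2 = 400 ≡ 23 (mod 29)
20^4 = (20^2)^2 ≡ 23^2 = 529 ≡ 7 (mod 29)
20^6 = 20^4 · 20^2 ≡ 7 · 23 ≡ 16 (mod 29).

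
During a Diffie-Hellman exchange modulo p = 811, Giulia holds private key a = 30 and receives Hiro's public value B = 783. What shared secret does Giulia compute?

532

Shared key K = 783^30 mod 811.
783^1 ≡ 783 (mod 811)
783^2 = (783^1)^2 ≡ 783^2 = 613089 ≡ 784 (mod 811)
783^4 = (783^2)^2 ≡ 784^2 = 614656 ≡ 729 (mod 811)
783^8 = (783^4)^2 ≡ 729^2 = 531441 ≡ 236 (mod 811)
783^16 = (783^8)^2 ≡ 236^2 = 55696 ≡ 548 (mod 811)
783^30 = 783^16 · 783^8 · 783^4 · 783^2 ≡ 548 · 236 · 729 · 784 ≡ 532 (mod 811).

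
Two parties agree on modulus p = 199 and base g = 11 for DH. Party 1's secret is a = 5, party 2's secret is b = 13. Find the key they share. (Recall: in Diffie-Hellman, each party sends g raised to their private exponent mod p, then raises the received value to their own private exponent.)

Party 2 sends B = g^b mod p = 11^13 mod 199.
11^1 ≡ 11 (mod 199)
11^2 = (11^1)^2 ≡ 11^2 = 121 ≡ 121 (mod 199)
11^4 = (11^2)^2 ≡ 121^2 = 14641 ≡ 114 (mod 199)
11^8 = (11^4)^2 ≡ 114^2 = 12996 ≡ 61 (mod 199)
11^13 = 11^8 · 11^4 · 11^1 ≡ 61 · 114 · 11 ≡ 78 (mod 199).
So B = 78. Party 1 then computes K = B^a mod p = 78^5 mod 199.
78^1 ≡ 78 (mod 199)
78^2 = (78^1)^2 ≡ 78^2 = 6084 ≡ 114 (mod 199)
78^4 = (78^2)^2 ≡ 114^2 = 12996 ≡ 61 (mod 199)
78^5 = 78^4 · 78^1 ≡ 61 · 78 ≡ 181 (mod 199).

181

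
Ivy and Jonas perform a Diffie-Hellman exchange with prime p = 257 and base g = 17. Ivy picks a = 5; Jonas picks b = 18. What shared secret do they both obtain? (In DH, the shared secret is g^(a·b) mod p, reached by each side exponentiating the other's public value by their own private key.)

Ivy sends A = g^a mod p = 17^5 mod 257.
17^1 ≡ 17 (mod 257)
17^2 = (17^1)^2 ≡ 17^2 = 289 ≡ 32 (mod 257)
17^4 = (17^2)^2 ≡ 32^2 = 1024 ≡ 253 (mod 257)
17^5 = 17^4 · 17^1 ≡ 253 · 17 ≡ 189 (mod 257).
So A = 189. Jonas then computes K = A^b mod p = 189^18 mod 257.
189^1 ≡ 189 (mod 257)
189^2 = (189^1)^2 ≡ 189^2 = 35721 ≡ 255 (mod 257)
189^4 = (189^2)^2 ≡ 255^2 = 65025 ≡ 4 (mod 257)
189^8 = (189^4)^2 ≡ 4^2 = 16 ≡ 16 (mod 257)
189^16 = (189^8)^2 ≡ 16^2 = 256 ≡ 256 (mod 257)
189^18 = 189^16 · 189^2 ≡ 256 · 255 ≡ 2 (mod 257).

2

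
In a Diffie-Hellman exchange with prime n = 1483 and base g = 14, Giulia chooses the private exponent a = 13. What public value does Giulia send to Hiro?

Public value = 14^13 (mod 1483).
14^1 ≡ 14 (mod 1483)
14^2 = (14^1)^2 ≡ 14^2 = 196 ≡ 196 (mod 1483)
14^4 = (14^2)^2 ≡ 196^2 = 38416 ≡ 1341 (mod 1483)
14^8 = (14^4)^2 ≡ 1341^2 = 1798281 ≡ 885 (mod 1483)
14^13 = 14^8 · 14^4 · 14^1 ≡ 885 · 1341 · 14 ≡ 941 (mod 1483).

941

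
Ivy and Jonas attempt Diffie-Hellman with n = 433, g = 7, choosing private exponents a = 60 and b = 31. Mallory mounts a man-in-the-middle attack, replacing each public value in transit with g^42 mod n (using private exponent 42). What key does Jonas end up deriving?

306

Jonas receives Mallory's public value M = 7^42 mod 433 instead of the honest one.
7^1 ≡ 7 (mod 433)
7^2 = (7^1)^2 ≡ 7^2 = 49 ≡ 49 (mod 433)
7^4 = (7^2)^2 ≡ 49^2 = 2401 ≡ 236 (mod 433)
7^8 = (7^4)^2 ≡ 236^2 = 55696 ≡ 272 (mod 433)
7^16 = (7^8)^2 ≡ 272^2 = 73984 ≡ 374 (mod 433)
7^32 = (7^16)^2 ≡ 374^2 = 139876 ≡ 17 (mod 433)
7^42 = 7^32 · 7^8 · 7^2 ≡ 17 · 272 · 49 ≡ 117 (mod 433).
So M = 117. Jonas computes K = M^31 mod 433.
117^1 ≡ 117 (mod 433)
117^2 = (117^1)^2 ≡ 117^2 = 13689 ≡ 266 (mod 433)
117^4 = (117^2)^2 ≡ 266^2 = 70756 ≡ 177 (mod 433)
117^8 = (117^4)^2 ≡ 177^2 = 31329 ≡ 153 (mod 433)
117^16 = (117^8)^2 ≡ 153^2 = 23409 ≡ 27 (mod 433)
117^31 = 117^16 · 117^8 · 117^4 · 117^2 · 117^1 ≡ 27 · 153 · 177 · 266 · 117 ≡ 306 (mod 433).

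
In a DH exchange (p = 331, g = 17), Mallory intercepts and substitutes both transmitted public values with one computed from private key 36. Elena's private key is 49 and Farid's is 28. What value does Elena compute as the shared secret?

153

Elena receives Mallory's public value M = 17^36 mod 331 instead of the honest one.
17^1 ≡ 17 (mod 331)
17^2 = (17^1)^2 ≡ 17^2 = 289 ≡ 289 (mod 331)
17^4 = (17^2)^2 ≡ 289^2 = 83521 ≡ 109 (mod 331)
17^8 = (17^4)^2 ≡ 109^2 = 11881 ≡ 296 (mod 331)
17^16 = (17^8)^2 ≡ 296^2 = 87616 ≡ 232 (mod 331)
17^32 = (17^16)^2 ≡ 232^2 = 53824 ≡ 202 (mod 331)
17^36 = 17^32 · 17^4 ≡ 202 · 109 ≡ 172 (mod 331).
So M = 172. Elena computes K = M^49 mod 331.
172^1 ≡ 172 (mod 331)
172^2 = (172^1)^2 ≡ 172^2 = 29584 ≡ 125 (mod 331)
172^4 = (172^2)^2 ≡ 125^2 = 15625 ≡ 68 (mod 331)
172^8 = (172^4)^2 ≡ 68^2 = 4624 ≡ 321 (mod 331)
172^16 = (172^8)^2 ≡ 321^2 = 103041 ≡ 100 (mod 331)
172^32 = (172^16)^2 ≡ 100^2 = 10000 ≡ 70 (mod 331)
172^49 = 172^32 · 172^16 · 172^1 ≡ 70 · 100 · 172 ≡ 153 (mod 331).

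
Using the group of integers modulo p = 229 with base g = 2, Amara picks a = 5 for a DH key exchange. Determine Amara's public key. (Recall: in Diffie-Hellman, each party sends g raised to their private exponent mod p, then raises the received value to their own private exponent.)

Public value = 2^5 (mod 229).
2^1 ≡ 2 (mod 229)
2^2 = (2^1)^2 ≡ 2^2 = 4 ≡ 4 (mod 229)
2^4 = (2^2)^2 ≡ 4^2 = 16 ≡ 16 (mod 229)
2^5 = 2^4 · 2^1 ≡ 16 · 2 ≡ 32 (mod 229).

32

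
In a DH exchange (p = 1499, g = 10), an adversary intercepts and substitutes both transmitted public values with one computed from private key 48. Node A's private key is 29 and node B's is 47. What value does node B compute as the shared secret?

888

Node B receives an adversary's public value M = 10^48 mod 1499 instead of the honest one.
10^1 ≡ 10 (mod 1499)
10^2 = (10^1)^2 ≡ 10^2 = 100 ≡ 100 (mod 1499)
10^4 = (10^2)^2 ≡ 100^2 = 10000 ≡ 1006 (mod 1499)
10^8 = (10^4)^2 ≡ 1006^2 = 1012036 ≡ 211 (mod 1499)
10^16 = (10^8)^2 ≡ 211^2 = 44521 ≡ 1050 (mod 1499)
10^32 = (10^16)^2 ≡ 1050^2 = 1102500 ≡ 735 (mod 1499)
10^48 = 10^32 · 10^16 ≡ 735 · 1050 ≡ 1264 (mod 1499).
So M = 1264. Node B computes K = M^47 mod 1499.
1264^1 ≡ 1264 (mod 1499)
1264^2 = (1264^1)^2 ≡ 1264^2 = 1597696 ≡ 1261 (mod 1499)
1264^4 = (1264^2)^2 ≡ 1261^2 = 1590121 ≡ 1181 (mod 1499)
1264^8 = (1264^4)^2 ≡ 1181^2 = 1394761 ≡ 691 (mod 1499)
1264^16 = (1264^8)^2 ≡ 691^2 = 477481 ≡ 799 (mod 1499)
1264^32 = (1264^16)^2 ≡ 799^2 = 638401 ≡ 1326 (mod 1499)
1264^47 = 1264^32 · 1264^8 · 1264^4 · 1264^2 · 1264^1 ≡ 1326 · 691 · 1181 · 1261 · 1264 ≡ 888 (mod 1499).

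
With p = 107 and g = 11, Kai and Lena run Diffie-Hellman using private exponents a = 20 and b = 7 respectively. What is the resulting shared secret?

64

Kai sends A = g^a mod p = 11^20 mod 107.
11^1 ≡ 11 (mod 107)
11^2 = (11^1)^2 ≡ 11^2 = 121 ≡ 14 (mod 107)
11^4 = (11^2)^2 ≡ 14^2 = 196 ≡ 89 (mod 107)
11^8 = (11^4)^2 ≡ 89^2 = 7921 ≡ 3 (mod 107)
11^16 = (11^8)^2 ≡ 3^2 = 9 ≡ 9 (mod 107)
11^20 = 11^16 · 11^4 ≡ 9 · 89 ≡ 52 (mod 107).
So A = 52. Lena then computes K = A^b mod p = 52^7 mod 107.
52^1 ≡ 52 (mod 107)
52^2 = (52^1)^2 ≡ 52^2 = 2704 ≡ 29 (mod 107)
52^4 = (52^2)^2 ≡ 29^2 = 841 ≡ 92 (mod 107)
52^7 = 52^4 · 52^2 · 52^1 ≡ 92 · 29 · 52 ≡ 64 (mod 107).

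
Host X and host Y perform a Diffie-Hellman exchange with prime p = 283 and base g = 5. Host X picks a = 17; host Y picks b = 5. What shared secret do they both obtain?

88

Host Y sends B = g^b mod p = 5^5 mod 283.
5^1 ≡ 5 (mod 283)
5^2 = (5^1)^2 ≡ 5^2 = 25 ≡ 25 (mod 283)
5^4 = (5^2)^2 ≡ 25^2 = 625 ≡ 59 (mod 283)
5^5 = 5^4 · 5^1 ≡ 59 · 5 ≡ 12 (mod 283).
So B = 12. Host X then computes K = B^a mod p = 12^17 mod 283.
12^1 ≡ 12 (mod 283)
12^2 = (12^1)^2 ≡ 12^2 = 144 ≡ 144 (mod 283)
12^4 = (12^2)^2 ≡ 144^2 = 20736 ≡ 77 (mod 283)
12^8 = (12^4)^2 ≡ 77^2 = 5929 ≡ 269 (mod 283)
12^16 = (12^8)^2 ≡ 269^2 = 72361 ≡ 196 (mod 283)
12^17 = 12^16 · 12^1 ≡ 196 · 12 ≡ 88 (mod 283).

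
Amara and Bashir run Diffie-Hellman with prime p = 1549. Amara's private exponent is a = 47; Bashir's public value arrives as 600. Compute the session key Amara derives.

953

Shared key K = 600^47 mod 1549.
600^1 ≡ 600 (mod 1549)
600^2 = (600^1)^2 ≡ 600^2 = 360000 ≡ 632 (mod 1549)
600^4 = (600^2)^2 ≡ 632^2 = 399424 ≡ 1331 (mod 1549)
600^8 = (600^4)^2 ≡ 1331^2 = 1771561 ≡ 1054 (mod 1549)
600^16 = (600^8)^2 ≡ 1054^2 = 1110916 ≡ 283 (mod 1549)
600^32 = (600^16)^2 ≡ 283^2 = 80089 ≡ 1090 (mod 1549)
600^47 = 600^32 · 600^8 · 600^4 · 600^2 · 600^1 ≡ 1090 · 1054 · 1331 · 632 · 600 ≡ 953 (mod 1549).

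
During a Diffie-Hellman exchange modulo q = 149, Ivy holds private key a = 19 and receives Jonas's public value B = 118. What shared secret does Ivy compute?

110

Shared key K = 118^19 mod 149.
118^1 ≡ 118 (mod 149)
118^2 = (118^1)^2 ≡ 118^2 = 13924 ≡ 67 (mod 149)
118^4 = (118^2)^2 ≡ 67^2 = 4489 ≡ 19 (mod 149)
118^8 = (118^4)^2 ≡ 19^2 = 361 ≡ 63 (mod 149)
118^16 = (118^8)^2 ≡ 63^2 = 3969 ≡ 95 (mod 149)
118^19 = 118^16 · 118^2 · 118^1 ≡ 95 · 67 · 118 ≡ 110 (mod 149).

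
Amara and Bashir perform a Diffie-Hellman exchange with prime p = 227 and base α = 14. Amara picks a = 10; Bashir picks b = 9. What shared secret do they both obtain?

Amara sends A = α^a mod p = 14^10 mod 227.
14^1 ≡ 14 (mod 227)
14^2 = (14^1)^2 ≡ 14^2 = 196 ≡ 196 (mod 227)
14^4 = (14^2)^2 ≡ 196^2 = 38416 ≡ 53 (mod 227)
14^8 = (14^4)^2 ≡ 53^2 = 2809 ≡ 85 (mod 227)
14^10 = 14^8 · 14^2 ≡ 85 · 196 ≡ 89 (mod 227).
So A = 89. Bashir then computes K = A^b mod p = 89^9 mod 227.
89^1 ≡ 89 (mod 227)
89^2 = (89^1)^2 ≡ 89^2 = 7921 ≡ 203 (mod 227)
89^4 = (89^2)^2 ≡ 203^2 = 41209 ≡ 122 (mod 227)
89^8 = (89^4)^2 ≡ 122^2 = 14884 ≡ 129 (mod 227)
89^9 = 89^8 · 89^1 ≡ 129 · 89 ≡ 131 (mod 227).

131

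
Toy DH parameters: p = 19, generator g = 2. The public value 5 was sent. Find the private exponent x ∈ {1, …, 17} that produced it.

Try successive powers of 2 modulo 19:
2^1 ≡ 2
2^2 ≡ 4
2^3 ≡ 8
2^4 ≡ 16
2^5 ≡ 13
2^6 ≡ 7
2^7 ≡ 14
2^8 ≡ 9
2^9 ≡ 18
2^10 ≡ 17
2^11 ≡ 15
2^12 ≡ 11
2^13 ≡ 3
2^14 ≡ 6
2^15 ≡ 12
2^16 ≡ 5
Found: x = 16.

16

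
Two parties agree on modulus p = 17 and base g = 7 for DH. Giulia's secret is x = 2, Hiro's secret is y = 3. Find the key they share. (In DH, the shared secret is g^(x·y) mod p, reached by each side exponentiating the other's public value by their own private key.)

9

Giulia sends A = g^x mod p = 7^2 mod 17.
7^1 ≡ 7 (mod 17)
7^2 = (7^1)^2 ≡ 7^2 = 49 ≡ 15 (mod 17)
So A = 15. Hiro then computes K = A^y mod p = 15^3 mod 17.
15^1 ≡ 15 (mod 17)
15^2 = (15^1)^2 ≡ 15^2 = 225 ≡ 4 (mod 17)
15^3 = 15^2 · 15^1 ≡ 4 · 15 ≡ 9 (mod 17).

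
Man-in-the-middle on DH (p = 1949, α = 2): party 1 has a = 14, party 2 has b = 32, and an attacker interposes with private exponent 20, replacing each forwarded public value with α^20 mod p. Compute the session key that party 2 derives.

1745

Party 2 receives an attacker's public value M = 2^20 mod 1949 instead of the honest one.
2^1 ≡ 2 (mod 1949)
2^2 = (2^1)^2 ≡ 2^2 = 4 ≡ 4 (mod 1949)
2^4 = (2^2)^2 ≡ 4^2 = 16 ≡ 16 (mod 1949)
2^8 = (2^4)^2 ≡ 16^2 = 256 ≡ 256 (mod 1949)
2^16 = (2^8)^2 ≡ 256^2 = 65536 ≡ 1219 (mod 1949)
2^20 = 2^16 · 2^4 ≡ 1219 · 16 ≡ 14 (mod 1949).
So M = 14. Party 2 computes K = M^32 mod 1949.
14^1 ≡ 14 (mod 1949)
14^2 = (14^1)^2 ≡ 14^2 = 196 ≡ 196 (mod 1949)
14^4 = (14^2)^2 ≡ 196^2 = 38416 ≡ 1385 (mod 1949)
14^8 = (14^4)^2 ≡ 1385^2 = 1918225 ≡ 409 (mod 1949)
14^16 = (14^8)^2 ≡ 409^2 = 167281 ≡ 1616 (mod 1949)
14^32 = (14^16)^2 ≡ 1616^2 = 2611456 ≡ 1745 (mod 1949)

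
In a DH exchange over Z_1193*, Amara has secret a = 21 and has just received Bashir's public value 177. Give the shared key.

Shared key K = 177^21 mod 1193.
177^1 ≡ 177 (mod 1193)
177^2 = (177^1)^2 ≡ 177^2 = 31329 ≡ 311 (mod 1193)
177^4 = (177^2)^2 ≡ 311^2 = 96721 ≡ 88 (mod 1193)
177^8 = (177^4)^2 ≡ 88^2 = 7744 ≡ 586 (mod 1193)
177^16 = (177^8)^2 ≡ 586^2 = 343396 ≡ 1005 (mod 1193)
177^21 = 177^16 · 177^4 · 177^1 ≡ 1005 · 88 · 177 ≡ 527 (mod 1193).

527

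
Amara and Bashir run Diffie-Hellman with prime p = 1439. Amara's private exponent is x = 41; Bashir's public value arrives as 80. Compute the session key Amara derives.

339

Shared key K = 80^41 mod 1439.
80^1 ≡ 80 (mod 1439)
80^2 = (80^1)^2 ≡ 80^2 = 6400 ≡ 644 (mod 1439)
80^4 = (80^2)^2 ≡ 644^2 = 414736 ≡ 304 (mod 1439)
80^8 = (80^4)^2 ≡ 304^2 = 92416 ≡ 320 (mod 1439)
80^16 = (80^8)^2 ≡ 320^2 = 102400 ≡ 231 (mod 1439)
80^32 = (80^16)^2 ≡ 231^2 = 53361 ≡ 118 (mod 1439)
80^41 = 80^32 · 80^8 · 80^1 ≡ 118 · 320 · 80 ≡ 339 (mod 1439).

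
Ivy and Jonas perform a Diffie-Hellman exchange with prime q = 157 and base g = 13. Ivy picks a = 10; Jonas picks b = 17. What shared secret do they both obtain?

12

Jonas sends B = g^b mod q = 13^17 mod 157.
13^1 ≡ 13 (mod 157)
13^2 = (13^1)^2 ≡ 13^2 = 169 ≡ 12 (mod 157)
13^4 = (13^2)^2 ≡ 12^2 = 144 ≡ 144 (mod 157)
13^8 = (13^4)^2 ≡ 144^2 = 20736 ≡ 12 (mod 157)
13^16 = (13^8)^2 ≡ 12^2 = 144 ≡ 144 (mod 157)
13^17 = 13^16 · 13^1 ≡ 144 · 13 ≡ 145 (mod 157).
So B = 145. Ivy then computes K = B^a mod q = 145^10 mod 157.
145^1 ≡ 145 (mod 157)
145^2 = (145^1)^2 ≡ 145^2 = 21025 ≡ 144 (mod 157)
145^4 = (145^2)^2 ≡ 144^2 = 20736 ≡ 12 (mod 157)
145^8 = (145^4)^2 ≡ 12^2 = 144 ≡ 144 (mod 157)
145^10 = 145^8 · 145^2 ≡ 144 · 144 ≡ 12 (mod 157).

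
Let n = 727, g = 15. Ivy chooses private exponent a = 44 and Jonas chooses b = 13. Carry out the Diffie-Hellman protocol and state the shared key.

Ivy sends A = g^a mod n = 15^44 mod 727.
15^1 ≡ 15 (mod 727)
15^2 = (15^1)^2 ≡ 15^2 = 225 ≡ 225 (mod 727)
15^4 = (15^2)^2 ≡ 225^2 = 50625 ≡ 462 (mod 727)
15^8 = (15^4)^2 ≡ 462^2 = 213444 ≡ 433 (mod 727)
15^16 = (15^8)^2 ≡ 433^2 = 187489 ≡ 650 (mod 727)
15^32 = (15^16)^2 ≡ 650^2 = 422500 ≡ 113 (mod 727)
15^44 = 15^32 · 15^8 · 15^4 ≡ 113 · 433 · 462 ≡ 587 (mod 727).
So A = 587. Jonas then computes K = A^b mod n = 587^13 mod 727.
587^1 ≡ 587 (mod 727)
587^2 = (587^1)^2 ≡ 587^2 = 344569 ≡ 698 (mod 727)
587^4 = (587^2)^2 ≡ 698^2 = 487204 ≡ 114 (mod 727)
587^8 = (587^4)^2 ≡ 114^2 = 12996 ≡ 637 (mod 727)
587^13 = 587^8 · 587^4 · 587^1 ≡ 637 · 114 · 587 ≡ 575 (mod 727).

575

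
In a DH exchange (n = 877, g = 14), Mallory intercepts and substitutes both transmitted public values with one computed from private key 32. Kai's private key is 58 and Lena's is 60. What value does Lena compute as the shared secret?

Lena receives Mallory's public value M = 14^32 mod 877 instead of the honest one.
14^1 ≡ 14 (mod 877)
14^2 = (14^1)^2 ≡ 14^2 = 196 ≡ 196 (mod 877)
14^4 = (14^2)^2 ≡ 196^2 = 38416 ≡ 705 (mod 877)
14^8 = (14^4)^2 ≡ 705^2 = 497025 ≡ 643 (mod 877)
14^16 = (14^8)^2 ≡ 643^2 = 413449 ≡ 382 (mod 877)
14^32 = (14^16)^2 ≡ 382^2 = 145924 ≡ 342 (mod 877)
So M = 342. Lena computes K = M^60 mod 877.
342^1 ≡ 342 (mod 877)
342^2 = (342^1)^2 ≡ 342^2 = 116964 ≡ 323 (mod 877)
342^4 = (342^2)^2 ≡ 323^2 = 104329 ≡ 843 (mod 877)
342^8 = (342^4)^2 ≡ 843^2 = 710649 ≡ 279 (mod 877)
342^16 = (342^8)^2 ≡ 279^2 = 77841 ≡ 665 (mod 877)
342^32 = (342^16)^2 ≡ 665^2 = 442225 ≡ 217 (mod 877)
342^60 = 342^32 · 342^16 · 342^8 · 342^4 ≡ 217 · 665 · 279 · 843 ≡ 498 (mod 877).

498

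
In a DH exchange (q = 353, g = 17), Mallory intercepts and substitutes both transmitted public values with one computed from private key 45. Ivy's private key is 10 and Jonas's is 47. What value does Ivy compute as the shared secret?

162

Ivy receives Mallory's public value M = 17^45 mod 353 instead of the honest one.
17^1 ≡ 17 (mod 353)
17^2 = (17^1)^2 ≡ 17^2 = 289 ≡ 289 (mod 353)
17^4 = (17^2)^2 ≡ 289^2 = 83521 ≡ 213 (mod 353)
17^8 = (17^4)^2 ≡ 213^2 = 45369 ≡ 185 (mod 353)
17^16 = (17^8)^2 ≡ 185^2 = 34225 ≡ 337 (mod 353)
17^32 = (17^16)^2 ≡ 337^2 = 113569 ≡ 256 (mod 353)
17^45 = 17^32 · 17^8 · 17^4 · 17^1 ≡ 256 · 185 · 213 · 17 ≡ 336 (mod 353).
So M = 336. Ivy computes K = M^10 mod 353.
336^1 ≡ 336 (mod 353)
336^2 = (336^1)^2 ≡ 336^2 = 112896 ≡ 289 (mod 353)
336^4 = (336^2)^2 ≡ 289^2 = 83521 ≡ 213 (mod 353)
336^8 = (336^4)^2 ≡ 213^2 = 45369 ≡ 185 (mod 353)
336^10 = 336^8 · 336^2 ≡ 185 · 289 ≡ 162 (mod 353).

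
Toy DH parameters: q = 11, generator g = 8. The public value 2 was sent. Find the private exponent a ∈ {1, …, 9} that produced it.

7

Try successive powers of 8 modulo 11:
8^1 ≡ 8
8^2 ≡ 9
8^3 ≡ 6
8^4 ≡ 4
8^5 ≡ 10
8^6 ≡ 3
8^7 ≡ 2
Found: a = 7.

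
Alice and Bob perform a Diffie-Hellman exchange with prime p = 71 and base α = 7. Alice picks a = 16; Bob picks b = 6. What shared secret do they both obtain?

Alice sends A = α^a mod p = 7^16 mod 71.
7^1 ≡ 7 (mod 71)
7^2 = (7^1)^2 ≡ 7^2 = 49 ≡ 49 (mod 71)
7^4 = (7^2)^2 ≡ 49^2 = 2401 ≡ 58 (mod 71)
7^8 = (7^4)^2 ≡ 58^2 = 3364 ≡ 27 (mod 71)
7^16 = (7^8)^2 ≡ 27^2 = 729 ≡ 19 (mod 71)
So A = 19. Bob then computes K = A^b mod p = 19^6 mod 71.
19^1 ≡ 19 (mod 71)
19^2 = (19^1)^2 ≡ 19^2 = 361 ≡ 6 (mod 71)
19^4 = (19^2)^2 ≡ 6^2 = 36 ≡ 36 (mod 71)
19^6 = 19^4 · 19^2 ≡ 36 · 6 ≡ 3 (mod 71).

3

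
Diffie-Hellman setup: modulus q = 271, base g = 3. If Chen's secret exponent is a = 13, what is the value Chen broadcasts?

30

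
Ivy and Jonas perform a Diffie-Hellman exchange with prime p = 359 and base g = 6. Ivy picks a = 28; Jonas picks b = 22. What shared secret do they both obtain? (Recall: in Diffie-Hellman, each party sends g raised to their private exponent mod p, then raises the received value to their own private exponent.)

245

Ivy sends A = g^a mod p = 6^28 mod 359.
6^1 ≡ 6 (mod 359)
6^2 = (6^1)^2 ≡ 6^2 = 36 ≡ 36 (mod 359)
6^4 = (6^2)^2 ≡ 36^2 = 1296 ≡ 219 (mod 359)
6^8 = (6^4)^2 ≡ 219^2 = 47961 ≡ 214 (mod 359)
6^16 = (6^8)^2 ≡ 214^2 = 45796 ≡ 203 (mod 359)
6^28 = 6^16 · 6^8 · 6^4 ≡ 203 · 214 · 219 ≡ 298 (mod 359).
So A = 298. Jonas then computes K = A^b mod p = 298^22 mod 359.
298^1 ≡ 298 (mod 359)
298^2 = (298^1)^2 ≡ 298^2 = 88804 ≡ 131 (mod 359)
298^4 = (298^2)^2 ≡ 131^2 = 17161 ≡ 288 (mod 359)
298^8 = (298^4)^2 ≡ 288^2 = 82944 ≡ 15 (mod 359)
298^16 = (298^8)^2 ≡ 15^2 = 225 ≡ 225 (mod 359)
298^22 = 298^16 · 298^4 · 298^2 ≡ 225 · 288 · 131 ≡ 245 (mod 359).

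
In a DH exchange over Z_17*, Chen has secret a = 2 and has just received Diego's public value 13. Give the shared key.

Shared key K = 13^2 mod 17.
13^1 ≡ 13 (mod 17)
13^2 = (13^1)^2 ≡ 13^2 = 169 ≡ 16 (mod 17)

16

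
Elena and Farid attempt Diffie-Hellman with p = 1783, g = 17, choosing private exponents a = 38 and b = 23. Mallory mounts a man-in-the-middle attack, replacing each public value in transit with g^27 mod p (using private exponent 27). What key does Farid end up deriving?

Farid receives Mallory's public value M = 17^27 mod 1783 instead of the honest one.
17^1 ≡ 17 (mod 1783)
17^2 = (17^1)^2 ≡ 17^2 = 289 ≡ 289 (mod 1783)
17^4 = (17^2)^2 ≡ 289^2 = 83521 ≡ 1503 (mod 1783)
17^8 = (17^4)^2 ≡ 1503^2 = 2259009 ≡ 1731 (mod 1783)
17^16 = (17^8)^2 ≡ 1731^2 = 2996361 ≡ 921 (mod 1783)
17^27 = 17^16 · 17^8 · 17^2 · 17^1 ≡ 921 · 1731 · 289 · 17 ≡ 199 (mod 1783).
So M = 199. Farid computes K = M^23 mod 1783.
199^1 ≡ 199 (mod 1783)
199^2 = (199^1)^2 ≡ 199^2 = 39601 ≡ 375 (mod 1783)
199^4 = (199^2)^2 ≡ 375^2 = 140625 ≡ 1551 (mod 1783)
199^8 = (199^4)^2 ≡ 1551^2 = 2405601 ≡ 334 (mod 1783)
199^16 = (199^8)^2 ≡ 334^2 = 111556 ≡ 1010 (mod 1783)
199^23 = 199^16 · 199^4 · 199^2 · 199^1 ≡ 1010 · 1551 · 375 · 199 ≡ 620 (mod 1783).

620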